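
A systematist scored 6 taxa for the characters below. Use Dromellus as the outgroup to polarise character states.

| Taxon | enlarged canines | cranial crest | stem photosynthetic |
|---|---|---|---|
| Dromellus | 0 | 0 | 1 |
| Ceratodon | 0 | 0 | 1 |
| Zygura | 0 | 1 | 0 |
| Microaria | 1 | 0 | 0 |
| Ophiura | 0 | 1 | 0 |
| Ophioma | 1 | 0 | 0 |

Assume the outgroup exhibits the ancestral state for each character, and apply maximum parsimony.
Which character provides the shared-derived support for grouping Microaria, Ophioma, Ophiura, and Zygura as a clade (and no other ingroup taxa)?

stem photosynthetic

Character polarity is set by the outgroup: the derived state is whichever differs from the outgroup's state, so for stem photosynthetic the derived state is '0', and for the remaining characters it is '1'.
enlarged canines (derived state '1') is shared by Microaria and Ophioma — a synapomorphy uniting that clade.
cranial crest: derived state '1' in Ophiura and Zygura only — synapomorphy for {Ophiura, Zygura}.
stem photosynthetic (derived state '0') is shared by Microaria, Ophioma, Ophiura, and Zygura — a synapomorphy uniting that clade.
Most parsimonious ingroup topology: (Ceratodon,((Zygura,Ophiura),(Microaria,Ophioma))).
The clade {Microaria, Ophioma, Ophiura, Zygura} is supported by stem photosynthetic: its derived state '0' occurs in exactly those taxa and in no other taxon (including the outgroup).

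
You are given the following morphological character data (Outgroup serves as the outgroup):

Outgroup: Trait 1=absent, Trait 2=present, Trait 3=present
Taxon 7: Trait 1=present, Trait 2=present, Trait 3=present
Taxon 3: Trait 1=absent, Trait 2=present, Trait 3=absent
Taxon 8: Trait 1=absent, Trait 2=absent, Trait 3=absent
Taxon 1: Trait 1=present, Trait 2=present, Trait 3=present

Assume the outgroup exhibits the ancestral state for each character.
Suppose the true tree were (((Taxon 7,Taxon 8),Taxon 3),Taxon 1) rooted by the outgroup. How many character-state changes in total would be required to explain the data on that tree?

5

Map each character onto (((Taxon 7,Taxon 8),Taxon 3),Taxon 1) (rooted by Outgroup) and count the minimum state changes it requires (Fitch parsimony):
Trait 1: 2; Trait 2: 1; Trait 3: 2.
Total tree length = 5.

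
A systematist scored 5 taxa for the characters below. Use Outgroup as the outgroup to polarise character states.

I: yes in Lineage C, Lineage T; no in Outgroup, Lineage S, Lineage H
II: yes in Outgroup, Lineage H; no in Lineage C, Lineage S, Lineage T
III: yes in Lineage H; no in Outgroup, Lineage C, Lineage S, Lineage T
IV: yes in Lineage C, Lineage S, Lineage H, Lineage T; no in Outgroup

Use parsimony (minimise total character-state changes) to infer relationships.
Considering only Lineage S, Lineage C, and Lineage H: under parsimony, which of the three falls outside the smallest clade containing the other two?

Character polarity is set by the outgroup: the derived state is whichever differs from the outgroup's state, so for II the derived state is 'no', and for the remaining characters it is 'yes'.
Only Lineage C and Lineage T show the derived state 'yes' for I, supporting them as a clade.
II: derived state 'no' in Lineage C, Lineage S, and Lineage T only — synapomorphy for {Lineage C, Lineage S, Lineage T}.
III: derived state 'yes' in Lineage H only — an autapomorphy, so it tells us nothing about relationships among taxa.
All ingroup taxa share the derived state 'yes' for IV; it defines the ingroup but does not resolve relationships within it.
Most parsimonious ingroup topology: (((Lineage C,Lineage T),Lineage S),Lineage H).
Lineage C and Lineage S share a more recent common ancestor with each other than either does with Lineage H, so Lineage H is the least closely related of the three.

Lineage H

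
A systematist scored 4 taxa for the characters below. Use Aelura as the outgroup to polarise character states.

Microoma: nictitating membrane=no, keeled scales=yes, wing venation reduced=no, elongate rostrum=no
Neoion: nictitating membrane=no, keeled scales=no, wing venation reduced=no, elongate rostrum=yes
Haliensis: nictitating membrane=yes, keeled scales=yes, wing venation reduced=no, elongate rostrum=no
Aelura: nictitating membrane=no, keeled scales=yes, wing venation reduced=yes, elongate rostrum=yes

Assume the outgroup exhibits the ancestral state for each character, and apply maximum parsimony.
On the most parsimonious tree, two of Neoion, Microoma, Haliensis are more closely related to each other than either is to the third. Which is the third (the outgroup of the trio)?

Character polarity is set by the outgroup: the derived state is whichever differs from the outgroup's state, so for keeled scales, wing venation reduced, elongate rostrum the derived state is 'no', and for the remaining characters it is 'yes'.
nictitating membrane: derived state 'yes' in Haliensis only — an autapomorphy, so it tells us nothing about relationships among taxa.
keeled scales (derived state 'no') is unique to Neoion (autapomorphy; uninformative for grouping).
wing venation reduced (derived state 'no') is shared by all ingroup taxa — unites the whole ingroup.
elongate rostrum (derived state 'no') is shared by Haliensis and Microoma — a synapomorphy uniting that clade.
Most parsimonious ingroup topology: (Neoion,(Microoma,Haliensis)).
Microoma and Haliensis share a more recent common ancestor with each other than either does with Neoion, so Neoion is the least closely related of the three.

Neoion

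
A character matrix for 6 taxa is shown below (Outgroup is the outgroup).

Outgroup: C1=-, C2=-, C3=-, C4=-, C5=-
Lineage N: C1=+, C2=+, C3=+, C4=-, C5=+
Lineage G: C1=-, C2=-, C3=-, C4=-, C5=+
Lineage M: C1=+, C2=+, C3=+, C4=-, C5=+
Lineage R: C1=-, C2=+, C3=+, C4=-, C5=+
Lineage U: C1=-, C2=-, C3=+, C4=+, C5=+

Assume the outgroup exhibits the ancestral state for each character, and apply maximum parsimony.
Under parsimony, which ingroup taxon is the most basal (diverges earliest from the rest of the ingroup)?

The outgroup has state '-' for every character, so '+' is the derived state throughout.
C1 (derived state '+') is shared by Lineage M and Lineage N — a synapomorphy uniting that clade.
Only Lineage M, Lineage N, and Lineage R show the derived state '+' for C2, supporting them as a clade.
C3 (derived state '+') is shared by Lineage M, Lineage N, Lineage R, and Lineage U — a synapomorphy uniting that clade.
C4 (derived state '+') is unique to Lineage U (autapomorphy; uninformative for grouping).
All ingroup taxa share the derived state '+' for C5; it defines the ingroup but does not resolve relationships within it.
Most parsimonious ingroup topology: ((((Lineage N,Lineage M),Lineage R),Lineage U),Lineage G).
Lineage G is sister to the clade containing all other ingroup taxa, so it is the earliest-diverging (most basal) ingroup lineage.

Lineage G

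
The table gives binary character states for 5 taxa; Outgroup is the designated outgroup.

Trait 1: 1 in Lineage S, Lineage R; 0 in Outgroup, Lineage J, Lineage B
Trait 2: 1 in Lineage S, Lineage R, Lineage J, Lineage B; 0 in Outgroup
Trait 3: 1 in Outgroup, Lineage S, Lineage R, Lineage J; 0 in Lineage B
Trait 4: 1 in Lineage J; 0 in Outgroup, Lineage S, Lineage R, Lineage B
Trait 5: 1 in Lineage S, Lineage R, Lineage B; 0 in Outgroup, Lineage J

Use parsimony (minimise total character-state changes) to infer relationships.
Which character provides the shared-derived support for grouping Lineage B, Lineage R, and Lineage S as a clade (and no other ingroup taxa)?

Character polarity is set by the outgroup: the derived state is whichever differs from the outgroup's state, so for Trait 3 the derived state is '0', and for the remaining characters it is '1'.
Only Lineage R and Lineage S show the derived state '1' for Trait 1, supporting them as a clade.
Trait 2 (derived state '1') is shared by all ingroup taxa — unites the whole ingroup.
Trait 3 (derived state '0') is unique to Lineage B (autapomorphy; uninformative for grouping).
Trait 4: derived state '1' in Lineage J only — an autapomorphy, so it tells us nothing about relationships among taxa.
Trait 5 (derived state '1') is shared by Lineage B, Lineage R, and Lineage S — a synapomorphy uniting that clade.
Most parsimonious ingroup topology: (((Lineage S,Lineage R),Lineage B),Lineage J).
The clade {Lineage B, Lineage R, Lineage S} is supported by Trait 5: its derived state '1' occurs in exactly those taxa and in no other taxon (including the outgroup).

Trait 5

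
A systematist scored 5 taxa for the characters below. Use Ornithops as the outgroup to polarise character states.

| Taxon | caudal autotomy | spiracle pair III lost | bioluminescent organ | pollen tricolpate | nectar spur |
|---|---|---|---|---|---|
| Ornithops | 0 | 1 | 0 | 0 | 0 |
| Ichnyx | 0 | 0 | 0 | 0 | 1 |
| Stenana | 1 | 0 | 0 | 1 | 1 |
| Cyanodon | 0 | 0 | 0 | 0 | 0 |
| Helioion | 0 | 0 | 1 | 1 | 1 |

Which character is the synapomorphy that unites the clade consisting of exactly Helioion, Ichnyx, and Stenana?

nectar spur

Character polarity is set by the outgroup: the derived state is whichever differs from the outgroup's state, so for spiracle pair III lost the derived state is '0', and for the remaining characters it is '1'.
caudal autotomy (derived state '1') is unique to Stenana (autapomorphy; uninformative for grouping).
All ingroup taxa share the derived state '0' for spiracle pair III lost; it defines the ingroup but does not resolve relationships within it.
bioluminescent organ: derived state '1' in Helioion only — an autapomorphy, so it tells us nothing about relationships among taxa.
pollen tricolpate (derived state '1') is shared by Helioion and Stenana — a synapomorphy uniting that clade.
nectar spur (derived state '1') is shared by Helioion, Ichnyx, and Stenana — a synapomorphy uniting that clade.
Most parsimonious ingroup topology: ((Ichnyx,(Stenana,Helioion)),Cyanodon).
The clade {Helioion, Ichnyx, Stenana} is supported by nectar spur: its derived state '1' occurs in exactly those taxa and in no other taxon (including the outgroup).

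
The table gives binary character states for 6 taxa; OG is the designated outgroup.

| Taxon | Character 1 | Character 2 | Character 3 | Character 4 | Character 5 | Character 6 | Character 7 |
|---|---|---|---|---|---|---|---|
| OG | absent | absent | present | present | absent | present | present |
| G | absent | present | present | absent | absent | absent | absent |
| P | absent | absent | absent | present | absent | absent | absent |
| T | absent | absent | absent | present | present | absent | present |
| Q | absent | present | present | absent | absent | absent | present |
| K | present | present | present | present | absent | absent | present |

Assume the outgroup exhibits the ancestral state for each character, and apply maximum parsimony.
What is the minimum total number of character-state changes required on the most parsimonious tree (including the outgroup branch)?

8

Character polarity is set by the outgroup: the derived state is whichever differs from the outgroup's state, so for Character 3, Character 4, Character 6, Character 7 the derived state is 'absent', and for the remaining characters it is 'present'.
Character 1 (derived state 'present') is unique to K (autapomorphy; uninformative for grouping).
Character 2: derived state 'present' in G, K, and Q only — synapomorphy for {G, K, Q}.
Character 3: derived state 'absent' in P and T only — synapomorphy for {P, T}.
Character 4 (derived state 'absent') is shared by G and Q — a synapomorphy uniting that clade.
Character 5: derived state 'present' in T only — an autapomorphy, so it tells us nothing about relationships among taxa.
Character 6 (derived state 'absent') is shared by all ingroup taxa — unites the whole ingroup.
Character 7 groups G and P, which is incompatible with the clades supported by the remaining characters; treating it as convergent (homoplasy) costs fewer steps than any alternative tree.
Most parsimonious ingroup topology: (((G,Q),K),(P,T)).
Changes per character on this tree: Character 1: 1; Character 2: 1; Character 3: 1; Character 4: 1; Character 5: 1; Character 6: 1; Character 7: 2.
Total = 8.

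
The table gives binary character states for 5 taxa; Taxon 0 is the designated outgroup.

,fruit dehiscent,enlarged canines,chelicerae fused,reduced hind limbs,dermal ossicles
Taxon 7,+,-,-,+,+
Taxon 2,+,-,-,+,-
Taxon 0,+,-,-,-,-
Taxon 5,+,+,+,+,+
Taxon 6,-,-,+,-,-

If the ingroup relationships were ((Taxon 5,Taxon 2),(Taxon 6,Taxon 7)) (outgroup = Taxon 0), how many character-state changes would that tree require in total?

8

Map each character onto ((Taxon 5,Taxon 2),(Taxon 6,Taxon 7)) (rooted by Taxon 0) and count the minimum state changes it requires (Fitch parsimony):
fruit dehiscent: 1; enlarged canines: 1; chelicerae fused: 2; reduced hind limbs: 2; dermal ossicles: 2.
Total tree length = 8.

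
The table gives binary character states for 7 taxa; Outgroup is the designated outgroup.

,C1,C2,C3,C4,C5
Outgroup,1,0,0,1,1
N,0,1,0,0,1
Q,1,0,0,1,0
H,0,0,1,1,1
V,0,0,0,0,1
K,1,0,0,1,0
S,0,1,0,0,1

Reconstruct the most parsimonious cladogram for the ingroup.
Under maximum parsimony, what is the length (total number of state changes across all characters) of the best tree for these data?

5

Character polarity is set by the outgroup: the derived state is whichever differs from the outgroup's state, so for C1, C4, C5 the derived state is '0', and for the remaining characters it is '1'.
C1: derived state '0' in H, N, S, and V only — synapomorphy for {H, N, S, V}.
C2: derived state '1' in N and S only — synapomorphy for {N, S}.
C3 (derived state '1') is unique to H (autapomorphy; uninformative for grouping).
Only N, S, and V show the derived state '0' for C4, supporting them as a clade.
Only K and Q show the derived state '0' for C5, supporting them as a clade.
Most parsimonious ingroup topology: ((((N,S),V),H),(Q,K)).
Changes per character on this tree: C1: 1; C2: 1; C3: 1; C4: 1; C5: 1.
Total = 5.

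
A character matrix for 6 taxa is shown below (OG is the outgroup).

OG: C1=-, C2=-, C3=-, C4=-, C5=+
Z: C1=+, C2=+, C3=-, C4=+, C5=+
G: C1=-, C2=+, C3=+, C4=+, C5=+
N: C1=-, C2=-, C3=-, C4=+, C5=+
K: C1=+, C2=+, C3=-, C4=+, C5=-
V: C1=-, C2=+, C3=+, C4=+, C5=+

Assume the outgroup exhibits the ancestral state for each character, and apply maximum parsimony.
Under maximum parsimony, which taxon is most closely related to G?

V

Character polarity is set by the outgroup: the derived state is whichever differs from the outgroup's state, so for C5 the derived state is '-', and for the remaining characters it is '+'.
Only K and Z show the derived state '+' for C1, supporting them as a clade.
C2: derived state '+' in G, K, V, and Z only — synapomorphy for {G, K, V, Z}.
Only G and V show the derived state '+' for C3, supporting them as a clade.
All ingroup taxa share the derived state '+' for C4; it defines the ingroup but does not resolve relationships within it.
C5: derived state '-' in K only — an autapomorphy, so it tells us nothing about relationships among taxa.
Most parsimonious ingroup topology: (N,((G,V),(K,Z))).
G and V form a cherry on this tree, so they are sister taxa.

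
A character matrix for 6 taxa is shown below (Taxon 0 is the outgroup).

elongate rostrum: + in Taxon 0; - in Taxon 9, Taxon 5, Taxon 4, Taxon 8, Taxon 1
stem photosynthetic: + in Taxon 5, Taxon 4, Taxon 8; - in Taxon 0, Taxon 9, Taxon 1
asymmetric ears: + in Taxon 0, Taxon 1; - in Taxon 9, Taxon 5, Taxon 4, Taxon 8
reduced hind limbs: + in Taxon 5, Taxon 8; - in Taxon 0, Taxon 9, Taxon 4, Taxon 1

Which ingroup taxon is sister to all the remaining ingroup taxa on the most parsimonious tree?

Taxon 1

Character polarity is set by the outgroup: the derived state is whichever differs from the outgroup's state, so for elongate rostrum, asymmetric ears the derived state is '-', and for the remaining characters it is '+'.
All ingroup taxa share the derived state '-' for elongate rostrum; it defines the ingroup but does not resolve relationships within it.
Only Taxon 4, Taxon 5, and Taxon 8 show the derived state '+' for stem photosynthetic, supporting them as a clade.
asymmetric ears: derived state '-' in Taxon 4, Taxon 5, Taxon 8, and Taxon 9 only — synapomorphy for {Taxon 4, Taxon 5, Taxon 8, Taxon 9}.
reduced hind limbs: derived state '+' in Taxon 5 and Taxon 8 only — synapomorphy for {Taxon 5, Taxon 8}.
Most parsimonious ingroup topology: ((((Taxon 5,Taxon 8),Taxon 4),Taxon 9),Taxon 1).
Taxon 1 is sister to the clade containing all other ingroup taxa, so it is the earliest-diverging (most basal) ingroup lineage.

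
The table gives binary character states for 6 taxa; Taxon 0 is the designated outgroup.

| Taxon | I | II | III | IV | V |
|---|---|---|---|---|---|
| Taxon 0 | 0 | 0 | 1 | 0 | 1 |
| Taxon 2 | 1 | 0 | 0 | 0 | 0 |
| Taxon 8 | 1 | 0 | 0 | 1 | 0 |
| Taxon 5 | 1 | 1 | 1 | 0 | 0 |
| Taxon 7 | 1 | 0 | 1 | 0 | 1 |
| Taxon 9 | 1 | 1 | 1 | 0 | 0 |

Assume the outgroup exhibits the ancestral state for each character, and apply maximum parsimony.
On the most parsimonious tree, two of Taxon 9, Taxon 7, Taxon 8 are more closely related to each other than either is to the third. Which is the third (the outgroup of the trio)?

Taxon 7

Character polarity is set by the outgroup: the derived state is whichever differs from the outgroup's state, so for III, V the derived state is '0', and for the remaining characters it is '1'.
All ingroup taxa share the derived state '1' for I; it defines the ingroup but does not resolve relationships within it.
II: derived state '1' in Taxon 5 and Taxon 9 only — synapomorphy for {Taxon 5, Taxon 9}.
III: derived state '0' in Taxon 2 and Taxon 8 only — synapomorphy for {Taxon 2, Taxon 8}.
IV: derived state '1' in Taxon 8 only — an autapomorphy, so it tells us nothing about relationships among taxa.
Only Taxon 2, Taxon 5, Taxon 8, and Taxon 9 show the derived state '0' for V, supporting them as a clade.
Most parsimonious ingroup topology: (((Taxon 2,Taxon 8),(Taxon 5,Taxon 9)),Taxon 7).
Taxon 8 and Taxon 9 share a more recent common ancestor with each other than either does with Taxon 7, so Taxon 7 is the least closely related of the three.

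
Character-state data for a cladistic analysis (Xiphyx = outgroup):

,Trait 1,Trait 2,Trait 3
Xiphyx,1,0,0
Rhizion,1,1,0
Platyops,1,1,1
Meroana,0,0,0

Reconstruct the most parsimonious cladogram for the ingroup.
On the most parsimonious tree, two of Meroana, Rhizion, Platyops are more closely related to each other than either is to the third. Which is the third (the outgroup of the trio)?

Meroana

Character polarity is set by the outgroup: the derived state is whichever differs from the outgroup's state, so for Trait 1 the derived state is '0', and for the remaining characters it is '1'.
Trait 1 (derived state '0') is unique to Meroana (autapomorphy; uninformative for grouping).
Trait 2: derived state '1' in Platyops and Rhizion only — synapomorphy for {Platyops, Rhizion}.
Trait 3: derived state '1' in Platyops only — an autapomorphy, so it tells us nothing about relationships among taxa.
Most parsimonious ingroup topology: ((Rhizion,Platyops),Meroana).
Platyops and Rhizion share a more recent common ancestor with each other than either does with Meroana, so Meroana is the least closely related of the three.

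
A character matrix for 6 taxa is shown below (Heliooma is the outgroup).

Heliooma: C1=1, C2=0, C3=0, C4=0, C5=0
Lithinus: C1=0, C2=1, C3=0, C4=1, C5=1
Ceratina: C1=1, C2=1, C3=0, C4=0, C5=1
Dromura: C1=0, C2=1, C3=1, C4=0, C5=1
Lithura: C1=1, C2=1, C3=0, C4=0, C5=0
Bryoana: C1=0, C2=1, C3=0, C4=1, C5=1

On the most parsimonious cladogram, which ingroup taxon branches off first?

Lithura

Character polarity is set by the outgroup: the derived state is whichever differs from the outgroup's state, so for C1 the derived state is '0', and for the remaining characters it is '1'.
Only Bryoana, Dromura, and Lithinus show the derived state '0' for C1, supporting them as a clade.
C2 (derived state '1') is shared by all ingroup taxa — unites the whole ingroup.
C3 (derived state '1') is unique to Dromura (autapomorphy; uninformative for grouping).
C4: derived state '1' in Bryoana and Lithinus only — synapomorphy for {Bryoana, Lithinus}.
C5 (derived state '1') is shared by Bryoana, Ceratina, Dromura, and Lithinus — a synapomorphy uniting that clade.
Most parsimonious ingroup topology: ((((Lithinus,Bryoana),Dromura),Ceratina),Lithura).
Lithura is sister to the clade containing all other ingroup taxa, so it is the earliest-diverging (most basal) ingroup lineage.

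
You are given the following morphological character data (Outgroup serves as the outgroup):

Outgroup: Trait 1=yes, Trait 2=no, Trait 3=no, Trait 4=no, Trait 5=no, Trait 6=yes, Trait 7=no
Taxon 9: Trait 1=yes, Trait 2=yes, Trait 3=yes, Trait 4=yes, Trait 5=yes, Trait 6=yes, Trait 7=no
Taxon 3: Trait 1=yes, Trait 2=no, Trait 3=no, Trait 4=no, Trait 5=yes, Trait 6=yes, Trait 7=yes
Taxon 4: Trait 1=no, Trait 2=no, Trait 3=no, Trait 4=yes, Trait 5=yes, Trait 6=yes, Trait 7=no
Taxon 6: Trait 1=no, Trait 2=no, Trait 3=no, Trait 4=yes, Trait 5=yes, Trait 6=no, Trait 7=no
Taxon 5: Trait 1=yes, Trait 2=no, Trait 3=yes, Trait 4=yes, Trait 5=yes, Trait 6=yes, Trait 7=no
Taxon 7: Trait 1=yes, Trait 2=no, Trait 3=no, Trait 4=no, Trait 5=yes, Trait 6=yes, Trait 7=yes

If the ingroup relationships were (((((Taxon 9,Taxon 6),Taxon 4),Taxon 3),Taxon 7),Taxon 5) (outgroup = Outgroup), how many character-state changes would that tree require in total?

Map each character onto (((((Taxon 9,Taxon 6),Taxon 4),Taxon 3),Taxon 7),Taxon 5) (rooted by Outgroup) and count the minimum state changes it requires (Fitch parsimony):
Trait 1: 2; Trait 2: 1; Trait 3: 2; Trait 4: 2; Trait 5: 1; Trait 6: 1; Trait 7: 2.
Total tree length = 11.

11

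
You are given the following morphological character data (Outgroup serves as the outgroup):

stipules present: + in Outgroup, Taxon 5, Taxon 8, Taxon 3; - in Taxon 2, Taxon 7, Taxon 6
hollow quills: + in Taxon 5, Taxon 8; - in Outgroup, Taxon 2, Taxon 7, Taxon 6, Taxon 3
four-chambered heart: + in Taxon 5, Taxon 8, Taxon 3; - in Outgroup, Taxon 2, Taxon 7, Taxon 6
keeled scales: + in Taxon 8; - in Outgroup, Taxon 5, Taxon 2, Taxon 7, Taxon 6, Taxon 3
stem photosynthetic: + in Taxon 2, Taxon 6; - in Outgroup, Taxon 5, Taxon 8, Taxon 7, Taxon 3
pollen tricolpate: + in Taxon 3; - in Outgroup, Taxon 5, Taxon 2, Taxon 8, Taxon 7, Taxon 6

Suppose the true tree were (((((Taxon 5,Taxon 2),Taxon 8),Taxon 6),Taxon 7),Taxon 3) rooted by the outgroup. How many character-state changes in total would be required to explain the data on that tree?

Map each character onto (((((Taxon 5,Taxon 2),Taxon 8),Taxon 6),Taxon 7),Taxon 3) (rooted by Outgroup) and count the minimum state changes it requires (Fitch parsimony):
stipules present: 3; hollow quills: 2; four-chambered heart: 3; keeled scales: 1; stem photosynthetic: 2; pollen tricolpate: 1.
Total tree length = 12.

12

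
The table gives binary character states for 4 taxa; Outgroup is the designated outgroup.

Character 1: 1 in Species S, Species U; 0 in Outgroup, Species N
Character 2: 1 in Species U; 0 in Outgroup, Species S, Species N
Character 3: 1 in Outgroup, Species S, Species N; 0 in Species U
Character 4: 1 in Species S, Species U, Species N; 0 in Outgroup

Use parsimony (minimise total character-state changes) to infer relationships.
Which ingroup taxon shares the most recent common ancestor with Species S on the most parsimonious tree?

Species U

Character polarity is set by the outgroup: the derived state is whichever differs from the outgroup's state, so for Character 3 the derived state is '0', and for the remaining characters it is '1'.
Only Species S and Species U show the derived state '1' for Character 1, supporting them as a clade.
Character 2: derived state '1' in Species U only — an autapomorphy, so it tells us nothing about relationships among taxa.
Character 3 (derived state '0') is unique to Species U (autapomorphy; uninformative for grouping).
All ingroup taxa share the derived state '1' for Character 4; it defines the ingroup but does not resolve relationships within it.
Most parsimonious ingroup topology: ((Species S,Species U),Species N).
Species S and Species U form a cherry on this tree, so they are sister taxa.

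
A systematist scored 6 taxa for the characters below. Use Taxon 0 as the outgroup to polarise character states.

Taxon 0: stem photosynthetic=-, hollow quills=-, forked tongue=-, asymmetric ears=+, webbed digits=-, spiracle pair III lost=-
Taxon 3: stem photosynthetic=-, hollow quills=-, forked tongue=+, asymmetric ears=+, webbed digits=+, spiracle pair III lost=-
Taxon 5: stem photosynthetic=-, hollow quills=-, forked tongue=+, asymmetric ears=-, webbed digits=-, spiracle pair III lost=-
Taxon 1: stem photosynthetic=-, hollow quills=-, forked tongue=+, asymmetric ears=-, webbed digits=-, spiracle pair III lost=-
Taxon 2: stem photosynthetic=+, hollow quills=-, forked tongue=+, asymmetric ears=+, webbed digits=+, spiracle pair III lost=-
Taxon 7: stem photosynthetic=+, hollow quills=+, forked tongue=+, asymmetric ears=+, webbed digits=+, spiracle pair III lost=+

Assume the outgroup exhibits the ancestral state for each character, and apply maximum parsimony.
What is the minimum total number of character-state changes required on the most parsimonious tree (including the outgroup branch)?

Character polarity is set by the outgroup: the derived state is whichever differs from the outgroup's state, so for asymmetric ears the derived state is '-', and for the remaining characters it is '+'.
stem photosynthetic: derived state '+' in Taxon 2 and Taxon 7 only — synapomorphy for {Taxon 2, Taxon 7}.
hollow quills (derived state '+') is unique to Taxon 7 (autapomorphy; uninformative for grouping).
forked tongue (derived state '+') is shared by all ingroup taxa — unites the whole ingroup.
asymmetric ears: derived state '-' in Taxon 1 and Taxon 5 only — synapomorphy for {Taxon 1, Taxon 5}.
webbed digits: derived state '+' in Taxon 2, Taxon 3, and Taxon 7 only — synapomorphy for {Taxon 2, Taxon 3, Taxon 7}.
spiracle pair III lost (derived state '+') is unique to Taxon 7 (autapomorphy; uninformative for grouping).
Most parsimonious ingroup topology: ((Taxon 3,(Taxon 2,Taxon 7)),(Taxon 5,Taxon 1)).
Changes per character on this tree: stem photosynthetic: 1; hollow quills: 1; forked tongue: 1; asymmetric ears: 1; webbed digits: 1; spiracle pair III lost: 1.
Total = 6.

6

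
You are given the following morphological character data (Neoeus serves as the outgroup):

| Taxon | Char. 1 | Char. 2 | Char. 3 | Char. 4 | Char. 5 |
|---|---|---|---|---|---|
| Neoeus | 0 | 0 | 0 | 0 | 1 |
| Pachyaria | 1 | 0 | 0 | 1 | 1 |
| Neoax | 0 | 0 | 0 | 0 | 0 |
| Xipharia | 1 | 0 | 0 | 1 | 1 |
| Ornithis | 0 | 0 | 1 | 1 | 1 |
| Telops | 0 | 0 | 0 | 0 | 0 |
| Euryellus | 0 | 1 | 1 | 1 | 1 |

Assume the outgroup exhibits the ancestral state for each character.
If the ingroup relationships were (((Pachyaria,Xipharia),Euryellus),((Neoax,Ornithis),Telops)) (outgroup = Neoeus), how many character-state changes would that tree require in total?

8

Map each character onto (((Pachyaria,Xipharia),Euryellus),((Neoax,Ornithis),Telops)) (rooted by Neoeus) and count the minimum state changes it requires (Fitch parsimony):
Char. 1: 1; Char. 2: 1; Char. 3: 2; Char. 4: 2; Char. 5: 2.
Total tree length = 8.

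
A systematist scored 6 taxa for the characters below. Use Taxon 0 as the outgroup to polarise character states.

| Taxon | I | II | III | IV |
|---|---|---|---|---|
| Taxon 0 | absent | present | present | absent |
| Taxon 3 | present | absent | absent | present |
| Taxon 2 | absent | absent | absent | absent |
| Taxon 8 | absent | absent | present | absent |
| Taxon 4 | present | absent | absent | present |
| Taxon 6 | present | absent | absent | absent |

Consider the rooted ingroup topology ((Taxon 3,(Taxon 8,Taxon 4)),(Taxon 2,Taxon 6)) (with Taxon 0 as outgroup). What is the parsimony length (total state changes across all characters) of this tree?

8

Map each character onto ((Taxon 3,(Taxon 8,Taxon 4)),(Taxon 2,Taxon 6)) (rooted by Taxon 0) and count the minimum state changes it requires (Fitch parsimony):
I: 3; II: 1; III: 2; IV: 2.
Total tree length = 8.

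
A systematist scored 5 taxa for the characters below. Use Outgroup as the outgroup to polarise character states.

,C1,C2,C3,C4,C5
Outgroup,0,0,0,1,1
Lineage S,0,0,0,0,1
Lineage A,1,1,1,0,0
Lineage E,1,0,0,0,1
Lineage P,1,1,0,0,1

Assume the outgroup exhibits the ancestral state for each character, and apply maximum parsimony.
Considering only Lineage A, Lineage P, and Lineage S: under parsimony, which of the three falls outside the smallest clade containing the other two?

Character polarity is set by the outgroup: the derived state is whichever differs from the outgroup's state, so for C4, C5 the derived state is '0', and for the remaining characters it is '1'.
Only Lineage A, Lineage E, and Lineage P show the derived state '1' for C1, supporting them as a clade.
Only Lineage A and Lineage P show the derived state '1' for C2, supporting them as a clade.
C3 (derived state '1') is unique to Lineage A (autapomorphy; uninformative for grouping).
C4 (derived state '0') is shared by all ingroup taxa — unites the whole ingroup.
C5: derived state '0' in Lineage A only — an autapomorphy, so it tells us nothing about relationships among taxa.
Most parsimonious ingroup topology: (Lineage S,((Lineage A,Lineage P),Lineage E)).
Lineage P and Lineage A share a more recent common ancestor with each other than either does with Lineage S, so Lineage S is the least closely related of the three.

Lineage S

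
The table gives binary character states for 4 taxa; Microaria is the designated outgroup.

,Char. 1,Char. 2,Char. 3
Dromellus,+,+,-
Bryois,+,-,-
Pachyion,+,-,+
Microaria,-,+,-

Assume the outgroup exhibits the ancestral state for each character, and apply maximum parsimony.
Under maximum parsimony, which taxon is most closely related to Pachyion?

Bryois

Character polarity is set by the outgroup: the derived state is whichever differs from the outgroup's state, so for Char. 2 the derived state is '-', and for the remaining characters it is '+'.
All ingroup taxa share the derived state '+' for Char. 1; it defines the ingroup but does not resolve relationships within it.
Char. 2: derived state '-' in Bryois and Pachyion only — synapomorphy for {Bryois, Pachyion}.
Char. 3: derived state '+' in Pachyion only — an autapomorphy, so it tells us nothing about relationships among taxa.
Most parsimonious ingroup topology: ((Pachyion,Bryois),Dromellus).
Pachyion and Bryois form a cherry on this tree, so they are sister taxa.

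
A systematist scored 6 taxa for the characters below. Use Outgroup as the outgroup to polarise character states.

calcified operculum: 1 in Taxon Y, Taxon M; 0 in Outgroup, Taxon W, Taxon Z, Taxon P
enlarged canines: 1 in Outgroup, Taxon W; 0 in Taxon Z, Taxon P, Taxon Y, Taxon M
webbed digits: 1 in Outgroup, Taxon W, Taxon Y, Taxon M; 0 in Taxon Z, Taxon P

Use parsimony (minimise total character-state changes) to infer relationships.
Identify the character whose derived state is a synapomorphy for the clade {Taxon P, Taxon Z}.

webbed digits

Character polarity is set by the outgroup: the derived state is whichever differs from the outgroup's state, so for enlarged canines, webbed digits the derived state is '0', and for the remaining characters it is '1'.
calcified operculum (derived state '1') is shared by Taxon M and Taxon Y — a synapomorphy uniting that clade.
enlarged canines: derived state '0' in Taxon M, Taxon P, Taxon Y, and Taxon Z only — synapomorphy for {Taxon M, Taxon P, Taxon Y, Taxon Z}.
webbed digits (derived state '0') is shared by Taxon P and Taxon Z — a synapomorphy uniting that clade.
Most parsimonious ingroup topology: (Taxon W,((Taxon Z,Taxon P),(Taxon Y,Taxon M))).
The clade {Taxon P, Taxon Z} is supported by webbed digits: its derived state '0' occurs in exactly those taxa and in no other taxon (including the outgroup).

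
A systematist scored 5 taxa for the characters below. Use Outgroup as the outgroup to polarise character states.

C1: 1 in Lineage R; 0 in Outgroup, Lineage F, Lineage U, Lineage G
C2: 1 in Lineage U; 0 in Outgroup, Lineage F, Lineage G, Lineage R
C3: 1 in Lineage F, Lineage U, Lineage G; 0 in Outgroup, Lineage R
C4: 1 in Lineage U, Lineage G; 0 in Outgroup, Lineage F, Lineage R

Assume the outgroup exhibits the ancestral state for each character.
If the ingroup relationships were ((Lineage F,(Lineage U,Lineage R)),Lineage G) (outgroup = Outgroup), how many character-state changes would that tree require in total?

Map each character onto ((Lineage F,(Lineage U,Lineage R)),Lineage G) (rooted by Outgroup) and count the minimum state changes it requires (Fitch parsimony):
C1: 1; C2: 1; C3: 2; C4: 2.
Total tree length = 6.

6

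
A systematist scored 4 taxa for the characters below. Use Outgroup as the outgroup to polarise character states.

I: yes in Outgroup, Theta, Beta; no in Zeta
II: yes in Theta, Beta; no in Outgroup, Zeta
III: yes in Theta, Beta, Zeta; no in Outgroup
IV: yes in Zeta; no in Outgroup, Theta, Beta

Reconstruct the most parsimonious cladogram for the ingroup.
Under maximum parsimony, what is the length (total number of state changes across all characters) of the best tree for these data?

4

Character polarity is set by the outgroup: the derived state is whichever differs from the outgroup's state, so for I the derived state is 'no', and for the remaining characters it is 'yes'.
I: derived state 'no' in Zeta only — an autapomorphy, so it tells us nothing about relationships among taxa.
II (derived state 'yes') is shared by Beta and Theta — a synapomorphy uniting that clade.
III (derived state 'yes') is shared by all ingroup taxa — unites the whole ingroup.
IV: derived state 'yes' in Zeta only — an autapomorphy, so it tells us nothing about relationships among taxa.
Most parsimonious ingroup topology: ((Theta,Beta),Zeta).
Changes per character on this tree: I: 1; II: 1; III: 1; IV: 1.
Total = 4.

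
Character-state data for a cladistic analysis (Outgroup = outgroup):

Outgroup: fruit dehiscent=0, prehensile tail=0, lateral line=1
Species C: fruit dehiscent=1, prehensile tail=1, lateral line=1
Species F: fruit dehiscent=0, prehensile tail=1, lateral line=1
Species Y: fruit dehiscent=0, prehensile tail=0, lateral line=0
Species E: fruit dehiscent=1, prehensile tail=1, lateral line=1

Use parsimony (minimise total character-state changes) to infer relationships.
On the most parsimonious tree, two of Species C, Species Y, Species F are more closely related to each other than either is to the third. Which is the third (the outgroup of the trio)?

Character polarity is set by the outgroup: the derived state is whichever differs from the outgroup's state, so for lateral line the derived state is '0', and for the remaining characters it is '1'.
Only Species C and Species E show the derived state '1' for fruit dehiscent, supporting them as a clade.
prehensile tail (derived state '1') is shared by Species C, Species E, and Species F — a synapomorphy uniting that clade.
lateral line: derived state '0' in Species Y only — an autapomorphy, so it tells us nothing about relationships among taxa.
Most parsimonious ingroup topology: (((Species C,Species E),Species F),Species Y).
Species C and Species F share a more recent common ancestor with each other than either does with Species Y, so Species Y is the least closely related of the three.

Species Y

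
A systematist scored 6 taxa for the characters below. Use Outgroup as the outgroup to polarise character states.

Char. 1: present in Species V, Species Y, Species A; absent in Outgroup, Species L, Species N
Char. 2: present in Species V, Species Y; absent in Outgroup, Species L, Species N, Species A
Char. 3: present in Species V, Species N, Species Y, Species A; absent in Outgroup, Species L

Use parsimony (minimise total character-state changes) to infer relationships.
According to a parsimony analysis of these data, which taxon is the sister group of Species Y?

Species V

The outgroup has state 'absent' for every character, so 'present' is the derived state throughout.
Only Species A, Species V, and Species Y show the derived state 'present' for Char. 1, supporting them as a clade.
Char. 2 (derived state 'present') is shared by Species V and Species Y — a synapomorphy uniting that clade.
Char. 3 (derived state 'present') is shared by Species A, Species N, Species V, and Species Y — a synapomorphy uniting that clade.
Most parsimonious ingroup topology: (Species L,(((Species V,Species Y),Species A),Species N)).
Species Y and Species V form a cherry on this tree, so they are sister taxa.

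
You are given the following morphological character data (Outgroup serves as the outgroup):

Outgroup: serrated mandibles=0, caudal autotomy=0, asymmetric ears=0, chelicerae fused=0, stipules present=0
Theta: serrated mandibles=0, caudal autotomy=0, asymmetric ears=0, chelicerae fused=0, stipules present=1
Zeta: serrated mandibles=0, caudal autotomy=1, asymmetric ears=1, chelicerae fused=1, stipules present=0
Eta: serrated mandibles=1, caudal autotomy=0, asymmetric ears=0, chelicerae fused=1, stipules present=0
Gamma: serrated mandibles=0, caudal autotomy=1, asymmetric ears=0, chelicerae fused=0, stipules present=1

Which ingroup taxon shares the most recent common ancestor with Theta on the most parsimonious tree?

The outgroup has state '0' for every character, so '1' is the derived state throughout.
serrated mandibles (derived state '1') is unique to Eta (autapomorphy; uninformative for grouping).
caudal autotomy (state '1') occurs in Gamma and Zeta but conflicts with the nesting implied by the other characters — most parsimoniously interpreted as homoplasy.
asymmetric ears: derived state '1' in Zeta only — an autapomorphy, so it tells us nothing about relationships among taxa.
chelicerae fused (derived state '1') is shared by Eta and Zeta — a synapomorphy uniting that clade.
stipules present (derived state '1') is shared by Gamma and Theta — a synapomorphy uniting that clade.
Most parsimonious ingroup topology: ((Theta,Gamma),(Zeta,Eta)).
Theta and Gamma form a cherry on this tree, so they are sister taxa.

Gamma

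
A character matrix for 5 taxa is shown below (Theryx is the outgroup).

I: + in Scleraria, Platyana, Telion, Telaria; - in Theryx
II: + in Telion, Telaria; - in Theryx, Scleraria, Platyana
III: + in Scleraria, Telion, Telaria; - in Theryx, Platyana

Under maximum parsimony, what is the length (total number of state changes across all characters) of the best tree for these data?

The outgroup has state '-' for every character, so '+' is the derived state throughout.
All ingroup taxa share the derived state '+' for I; it defines the ingroup but does not resolve relationships within it.
II: derived state '+' in Telaria and Telion only — synapomorphy for {Telaria, Telion}.
III: derived state '+' in Scleraria, Telaria, and Telion only — synapomorphy for {Scleraria, Telaria, Telion}.
Most parsimonious ingroup topology: ((Scleraria,(Telion,Telaria)),Platyana).
Changes per character on this tree: I: 1; II: 1; III: 1.
Total = 3.

3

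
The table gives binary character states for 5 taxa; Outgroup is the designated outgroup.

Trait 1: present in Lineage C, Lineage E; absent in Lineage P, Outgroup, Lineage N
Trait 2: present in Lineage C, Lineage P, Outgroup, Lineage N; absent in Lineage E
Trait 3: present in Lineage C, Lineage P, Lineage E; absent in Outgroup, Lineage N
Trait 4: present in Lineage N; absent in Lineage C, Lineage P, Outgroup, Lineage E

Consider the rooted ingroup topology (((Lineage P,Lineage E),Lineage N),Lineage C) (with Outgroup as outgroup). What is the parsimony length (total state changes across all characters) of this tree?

6

Map each character onto (((Lineage P,Lineage E),Lineage N),Lineage C) (rooted by Outgroup) and count the minimum state changes it requires (Fitch parsimony):
Trait 1: 2; Trait 2: 1; Trait 3: 2; Trait 4: 1.
Total tree length = 6.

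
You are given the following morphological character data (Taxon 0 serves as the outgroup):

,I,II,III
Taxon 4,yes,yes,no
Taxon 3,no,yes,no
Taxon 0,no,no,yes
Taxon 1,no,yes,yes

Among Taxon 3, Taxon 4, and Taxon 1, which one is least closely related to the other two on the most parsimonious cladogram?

Character polarity is set by the outgroup: the derived state is whichever differs from the outgroup's state, so for III the derived state is 'no', and for the remaining characters it is 'yes'.
I: derived state 'yes' in Taxon 4 only — an autapomorphy, so it tells us nothing about relationships among taxa.
All ingroup taxa share the derived state 'yes' for II; it defines the ingroup but does not resolve relationships within it.
Only Taxon 3 and Taxon 4 show the derived state 'no' for III, supporting them as a clade.
Most parsimonious ingroup topology: ((Taxon 3,Taxon 4),Taxon 1).
Taxon 4 and Taxon 3 share a more recent common ancestor with each other than either does with Taxon 1, so Taxon 1 is the least closely related of the three.

Taxon 1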